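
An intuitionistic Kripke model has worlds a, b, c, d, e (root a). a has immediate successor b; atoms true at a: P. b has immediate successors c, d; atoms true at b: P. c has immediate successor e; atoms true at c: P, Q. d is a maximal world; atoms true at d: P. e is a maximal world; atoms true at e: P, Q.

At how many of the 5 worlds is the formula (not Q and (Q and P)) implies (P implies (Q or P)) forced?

5

a: forces it.
b: forces it.
c: forces it.
d: forces it.
e: forces it.
Worlds forcing the formula: {a, b, c, d, e}.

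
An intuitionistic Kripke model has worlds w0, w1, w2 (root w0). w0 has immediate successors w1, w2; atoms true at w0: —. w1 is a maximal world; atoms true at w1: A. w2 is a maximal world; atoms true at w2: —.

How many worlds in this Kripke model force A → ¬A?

1

w0: does not force it — w0 ⊮ A → ¬A: at the accessible world w1, w1 ⊩ A but w1 ⊮ ¬A.
w1: does not force it — w1 ⊮ A → ¬A: already at w1 itself, w1 ⊩ A but w1 ⊮ ¬A.
w2: forces it.
Worlds forcing the formula: {w2}.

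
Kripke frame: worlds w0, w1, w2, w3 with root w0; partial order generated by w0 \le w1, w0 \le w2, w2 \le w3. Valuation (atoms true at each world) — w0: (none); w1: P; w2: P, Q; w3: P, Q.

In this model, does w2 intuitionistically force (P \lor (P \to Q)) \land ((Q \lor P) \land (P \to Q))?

w2 \Vdash (P \lor (P \to Q)) \land ((Q \lor P) \land (P \to Q)) since w2 forces both conjuncts.

Yes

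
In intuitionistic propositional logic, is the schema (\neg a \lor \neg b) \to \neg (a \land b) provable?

This is a constructively valid De Morgan direction (disjunction of negations to negated conjunction), which is intuitionistically derivable.
If \neg a holds at a world then no accessible world forces a, hence none forces a \land b; likewise for \neg b.

Yes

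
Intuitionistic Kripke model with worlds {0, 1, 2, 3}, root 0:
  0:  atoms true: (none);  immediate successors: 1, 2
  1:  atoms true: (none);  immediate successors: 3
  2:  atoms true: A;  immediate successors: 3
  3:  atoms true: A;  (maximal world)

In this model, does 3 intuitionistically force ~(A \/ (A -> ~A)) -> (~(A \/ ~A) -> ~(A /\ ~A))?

Yes

3 ||- ~(A \/ (A -> ~A)) -> (~(A \/ ~A) -> ~(A /\ ~A)) vacuously: no world accessible from 3 forces the antecedent ~(A \/ (A -> ~A)).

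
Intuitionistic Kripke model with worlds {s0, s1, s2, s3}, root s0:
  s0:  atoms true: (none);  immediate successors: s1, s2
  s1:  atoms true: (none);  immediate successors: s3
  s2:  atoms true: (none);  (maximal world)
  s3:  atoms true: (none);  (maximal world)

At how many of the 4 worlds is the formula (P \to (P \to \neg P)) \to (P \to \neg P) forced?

s0: forces it.
s1: forces it.
s2: forces it.
s3: forces it.
Worlds forcing the formula: {s0, s1, s2, s3}.

4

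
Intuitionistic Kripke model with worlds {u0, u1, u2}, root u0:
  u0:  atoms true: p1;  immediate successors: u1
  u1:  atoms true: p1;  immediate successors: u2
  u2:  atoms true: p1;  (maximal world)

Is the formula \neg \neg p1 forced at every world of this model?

Yes

u0 \Vdash \neg \neg p1: no world accessible from u0 forces \neg p1.
Since the root u0 forces \neg \neg p1 and forcing is persistent (monotone upward), every world forces it.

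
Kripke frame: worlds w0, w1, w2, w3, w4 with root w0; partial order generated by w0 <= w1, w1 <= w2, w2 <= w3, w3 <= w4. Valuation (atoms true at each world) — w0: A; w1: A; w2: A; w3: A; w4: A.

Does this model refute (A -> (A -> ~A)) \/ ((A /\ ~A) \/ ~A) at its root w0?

Yes

w0 ||-/- (A -> (A -> ~A)) \/ ((A /\ ~A) \/ ~A): neither disjunct is forced at w0.
w0 ||-/- A -> (A -> ~A): already at w0 itself, w0 ||- A but w0 ||-/- A -> ~A.
w0 ||-/- A -> ~A: already at w0 itself, w0 ||- A but w0 ||-/- ~A.
w0 ||-/- ~A since w0 is accessible from w0 and w0 ||- A.
So the root w0 does not force (A -> (A -> ~A)) \/ ((A /\ ~A) \/ ~A); the model is a countermodel.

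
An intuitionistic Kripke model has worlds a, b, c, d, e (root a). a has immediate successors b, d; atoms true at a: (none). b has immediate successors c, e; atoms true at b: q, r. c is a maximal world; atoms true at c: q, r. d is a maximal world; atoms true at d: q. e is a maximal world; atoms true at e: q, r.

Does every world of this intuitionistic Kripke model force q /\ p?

No

Not every world: a ||-/- q /\ p.
a ||-/- q /\ p since a fails q.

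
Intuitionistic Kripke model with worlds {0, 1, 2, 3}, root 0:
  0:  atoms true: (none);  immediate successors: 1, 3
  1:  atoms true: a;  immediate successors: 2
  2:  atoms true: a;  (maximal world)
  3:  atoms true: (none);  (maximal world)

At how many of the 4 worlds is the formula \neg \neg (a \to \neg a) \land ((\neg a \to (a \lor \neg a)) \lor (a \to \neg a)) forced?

0: does not force it — 0 \nVdash \neg \neg (a \to \neg a) \land ((\neg a \to (a \lor \neg a)) \lor (a \to \neg a)) since 0 fails \neg \neg (a \to \neg a).
1: does not force it.
2: does not force it.
3: forces it.
Worlds forcing the formula: {3}.

1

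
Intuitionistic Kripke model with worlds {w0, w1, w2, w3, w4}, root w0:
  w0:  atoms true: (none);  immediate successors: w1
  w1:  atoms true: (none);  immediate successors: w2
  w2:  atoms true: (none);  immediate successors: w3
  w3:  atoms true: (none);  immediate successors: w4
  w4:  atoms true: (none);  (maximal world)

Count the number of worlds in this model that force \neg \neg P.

w0: does not force it — w0 \nVdash \neg \neg P since w0 is accessible from w0 and w0 \Vdash \neg P.
w1: does not force it.
w2: does not force it.
w3: does not force it.
w4: does not force it.
Worlds forcing the formula: { }.

0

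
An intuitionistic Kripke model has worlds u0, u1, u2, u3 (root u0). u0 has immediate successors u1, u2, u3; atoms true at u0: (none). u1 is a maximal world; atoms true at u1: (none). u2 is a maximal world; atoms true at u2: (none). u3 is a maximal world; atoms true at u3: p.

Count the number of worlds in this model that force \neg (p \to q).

u0: does not force it — u0 \nVdash \neg (p \to q) since u1 is accessible from u0 and u1 \Vdash p \to q.
u1: does not force it — u1 \nVdash \neg (p \to q) since u1 is accessible from u1 and u1 \Vdash p \to q.
u2: does not force it.
u3: forces it.
Worlds forcing the formula: {u3}.

1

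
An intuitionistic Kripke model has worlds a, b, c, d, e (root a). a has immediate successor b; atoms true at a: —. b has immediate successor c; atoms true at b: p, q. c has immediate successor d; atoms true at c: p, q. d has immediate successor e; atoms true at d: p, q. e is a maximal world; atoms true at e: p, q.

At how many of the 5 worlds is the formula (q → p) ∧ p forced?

a: does not force it — a ⊮ (q → p) ∧ p since a fails p.
b: forces it.
c: forces it.
d: forces it.
e: forces it.
Worlds forcing the formula: {b, c, d, e}.

4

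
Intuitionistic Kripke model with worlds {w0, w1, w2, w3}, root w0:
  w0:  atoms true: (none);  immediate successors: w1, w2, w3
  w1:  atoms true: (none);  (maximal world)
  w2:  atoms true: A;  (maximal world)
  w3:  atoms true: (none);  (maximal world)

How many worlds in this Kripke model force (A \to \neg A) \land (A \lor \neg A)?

2

w0: does not force it — w0 \nVdash (A \to \neg A) \land (A \lor \neg A) since w0 fails A \to \neg A.
w1: forces it.
w2: does not force it — w2 \nVdash (A \to \neg A) \land (A \lor \neg A) since w2 fails A \to \neg A.
w3: forces it.
Worlds forcing the formula: {w1, w3}.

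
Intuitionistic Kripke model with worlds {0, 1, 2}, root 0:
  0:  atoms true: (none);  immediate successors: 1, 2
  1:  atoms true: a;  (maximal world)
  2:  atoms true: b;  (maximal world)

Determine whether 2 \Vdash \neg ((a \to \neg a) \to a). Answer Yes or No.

2 \Vdash \neg ((a \to \neg a) \to a): no world accessible from 2 forces (a \to \neg a) \to a.

Yes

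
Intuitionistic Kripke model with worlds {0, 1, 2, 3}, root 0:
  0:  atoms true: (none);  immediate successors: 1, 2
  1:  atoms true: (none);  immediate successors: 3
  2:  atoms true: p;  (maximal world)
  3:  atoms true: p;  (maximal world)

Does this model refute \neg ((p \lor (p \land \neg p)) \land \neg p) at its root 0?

No

0 \Vdash \neg ((p \lor (p \land \neg p)) \land \neg p): no world accessible from 0 forces (p \lor (p \land \neg p)) \land \neg p.
So the root 0 forces \neg ((p \lor (p \land \neg p)) \land \neg p); the model is not a countermodel.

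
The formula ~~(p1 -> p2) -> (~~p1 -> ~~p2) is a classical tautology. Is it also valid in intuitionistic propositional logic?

This is the distribution of double negation over implication, which is intuitionistically derivable.
Assume ~~(p1 -> p2) and ~~p1; suppose ~p2. Then p1 -> p2 would give ~p1 (by contraposition), contradicting ~~p1; so ~(p1 -> p2), contradicting ~~(p1 -> p2). Hence ~~p2.

Yes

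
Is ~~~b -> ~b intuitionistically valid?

This is triple-negation reduction, which is intuitionistically derivable.
Assume ~~~b and suppose b. Then ~~b (double-negation introduction), contradicting ~~~b. So ~b.

Yes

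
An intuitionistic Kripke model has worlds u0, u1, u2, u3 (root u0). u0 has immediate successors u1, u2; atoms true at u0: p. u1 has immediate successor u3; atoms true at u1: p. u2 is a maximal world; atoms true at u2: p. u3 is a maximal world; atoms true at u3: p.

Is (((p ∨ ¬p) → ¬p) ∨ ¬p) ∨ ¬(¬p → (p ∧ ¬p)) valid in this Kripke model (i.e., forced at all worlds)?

No

Not every world: u0 ⊮ (((p ∨ ¬p) → ¬p) ∨ ¬p) ∨ ¬(¬p → (p ∧ ¬p)).
u0 ⊮ (((p ∨ ¬p) → ¬p) ∨ ¬p) ∨ ¬(¬p → (p ∧ ¬p)): neither disjunct is forced at u0.
u0 ⊮ ((p ∨ ¬p) → ¬p) ∨ ¬p: neither disjunct is forced at u0.
u0 ⊮ (p ∨ ¬p) → ¬p: already at u0 itself, u0 ⊩ p ∨ ¬p but u0 ⊮ ¬p.
u0 ⊮ ¬p since u0 is accessible from u0 and u0 ⊩ p.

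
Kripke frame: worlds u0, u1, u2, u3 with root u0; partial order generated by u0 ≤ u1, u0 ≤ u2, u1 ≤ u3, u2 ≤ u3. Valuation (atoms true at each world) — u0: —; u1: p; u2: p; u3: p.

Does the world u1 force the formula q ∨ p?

Yes

u1 ⊩ q ∨ p via the disjunct p.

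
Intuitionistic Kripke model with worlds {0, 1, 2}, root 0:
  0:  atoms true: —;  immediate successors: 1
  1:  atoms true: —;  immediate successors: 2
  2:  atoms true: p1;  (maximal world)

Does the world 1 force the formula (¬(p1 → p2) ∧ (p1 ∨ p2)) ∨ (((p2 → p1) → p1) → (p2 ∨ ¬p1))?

1 ⊮ (¬(p1 → p2) ∧ (p1 ∨ p2)) ∨ (((p2 → p1) → p1) → (p2 ∨ ¬p1)): neither disjunct is forced at 1.
1 ⊮ ¬(p1 → p2) ∧ (p1 ∨ p2) since 1 fails p1 ∨ p2.

No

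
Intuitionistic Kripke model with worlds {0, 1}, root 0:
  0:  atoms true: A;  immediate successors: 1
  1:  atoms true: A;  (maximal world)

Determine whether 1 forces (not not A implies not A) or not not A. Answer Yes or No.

Yes

1 forces (not not A implies not A) or not not A via the disjunct not not A.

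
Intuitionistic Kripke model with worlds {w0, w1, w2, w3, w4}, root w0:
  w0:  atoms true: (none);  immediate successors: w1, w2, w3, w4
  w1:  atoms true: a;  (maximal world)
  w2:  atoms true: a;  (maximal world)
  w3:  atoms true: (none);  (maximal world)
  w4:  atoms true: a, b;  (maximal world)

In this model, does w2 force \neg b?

w2 \Vdash \neg b: no world accessible from w2 forces b.

Yes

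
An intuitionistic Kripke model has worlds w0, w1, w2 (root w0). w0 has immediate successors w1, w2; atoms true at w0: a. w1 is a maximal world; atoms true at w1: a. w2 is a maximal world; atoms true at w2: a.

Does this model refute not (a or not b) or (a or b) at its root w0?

w0 forces not (a or not b) or (a or b) via the disjunct a or b.
So the root w0 forces not (a or not b) or (a or b); the model is not a countermodel.

No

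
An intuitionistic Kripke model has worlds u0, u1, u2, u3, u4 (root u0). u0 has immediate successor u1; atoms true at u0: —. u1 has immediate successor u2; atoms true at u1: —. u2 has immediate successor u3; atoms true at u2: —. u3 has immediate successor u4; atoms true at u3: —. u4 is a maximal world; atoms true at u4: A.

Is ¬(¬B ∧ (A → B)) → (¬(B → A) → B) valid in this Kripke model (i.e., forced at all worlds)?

u0 ⊩ ¬(¬B ∧ (A → B)) → (¬(B → A) → B): every world accessible from u0 that forces ¬(¬B ∧ (A → B)) (namely u0, u1, u2, u3, u4) also forces ¬(B → A) → B.
Since the root u0 forces ¬(¬B ∧ (A → B)) → (¬(B → A) → B) and forcing is persistent (monotone upward), every world forces it.

Yes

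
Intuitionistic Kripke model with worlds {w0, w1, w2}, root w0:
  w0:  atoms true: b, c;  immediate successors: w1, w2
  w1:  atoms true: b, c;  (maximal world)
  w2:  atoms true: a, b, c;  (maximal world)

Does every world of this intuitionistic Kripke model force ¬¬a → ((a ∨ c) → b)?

Yes

w0 ⊩ ¬¬a → ((a ∨ c) → b): every world accessible from w0 that forces ¬¬a (namely w2) also forces (a ∨ c) → b.
Since the root w0 forces ¬¬a → ((a ∨ c) → b) and forcing is persistent (monotone upward), every world forces it.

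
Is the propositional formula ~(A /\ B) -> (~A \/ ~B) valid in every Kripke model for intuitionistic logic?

This is the constructively invalid direction of De Morgan's law for conjunction, which is not intuitionistically valid.
A Kripke countermodel: worlds a, b, c; order generated by a <= b, a <= c; atoms true at each world — a:{}; b:{A}; c:{B}.
a ||-/- ~(A /\ B) -> (~A \/ ~B): already at a itself, a ||- ~(A /\ B) but a ||-/- ~A \/ ~B.
a ||-/- ~A \/ ~B: neither disjunct is forced at a.
a ||-/- ~A since b is accessible from a and b ||- A.
So the root a does not force the formula.

No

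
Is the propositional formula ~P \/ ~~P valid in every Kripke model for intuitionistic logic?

This is the weak law of excluded middle, which is not intuitionistically valid.
A Kripke countermodel: worlds a, b, c; order generated by a <= b, a <= c; atoms true at each world — a:{}; b:{P}; c:{}.
a ||-/- ~P \/ ~~P: neither disjunct is forced at a.
a ||-/- ~P since b is accessible from a and b ||- P.
So the root a does not force the formula.

No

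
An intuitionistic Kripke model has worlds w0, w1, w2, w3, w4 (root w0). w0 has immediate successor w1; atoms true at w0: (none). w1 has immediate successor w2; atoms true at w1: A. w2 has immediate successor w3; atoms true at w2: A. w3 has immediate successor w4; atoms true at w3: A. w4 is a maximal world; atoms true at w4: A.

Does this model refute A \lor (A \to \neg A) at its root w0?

Yes

w0 \nVdash A \lor (A \to \neg A): neither disjunct is forced at w0.
w0 lacks atom A, so w0 \nVdash A.
So the root w0 does not force A \lor (A \to \neg A); the model is a countermodel.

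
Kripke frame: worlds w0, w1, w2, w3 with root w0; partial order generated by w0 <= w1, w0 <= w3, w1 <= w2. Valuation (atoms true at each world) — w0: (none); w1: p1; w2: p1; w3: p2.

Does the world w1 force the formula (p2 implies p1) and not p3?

w1 forces (p2 implies p1) and not p3 since w1 forces both conjuncts.

Yes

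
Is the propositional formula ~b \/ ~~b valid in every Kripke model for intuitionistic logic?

This is the weak law of excluded middle, which is not intuitionistically valid.
A Kripke countermodel: worlds w0, w1, w2; order generated by w0 <= w1, w0 <= w2; atoms true at each world — w0:{}; w1:{b}; w2:{}.
w0 ||-/- ~b \/ ~~b: neither disjunct is forced at w0.
w0 ||-/- ~b since w1 is accessible from w0 and w1 ||- b.
So the root w0 does not force the formula.

No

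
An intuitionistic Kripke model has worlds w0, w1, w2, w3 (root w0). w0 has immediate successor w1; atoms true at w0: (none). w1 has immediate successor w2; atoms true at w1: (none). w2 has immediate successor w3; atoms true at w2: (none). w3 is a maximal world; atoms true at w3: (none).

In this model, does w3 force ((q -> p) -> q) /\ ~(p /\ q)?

w3 ||-/- ((q -> p) -> q) /\ ~(p /\ q) since w3 fails (q -> p) -> q.

No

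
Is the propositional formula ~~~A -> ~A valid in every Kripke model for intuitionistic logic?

This is triple-negation reduction, which is intuitionistically derivable.
Assume ~~~A and suppose A. Then ~~A (double-negation introduction), contradicting ~~~A. So ~A.

Yes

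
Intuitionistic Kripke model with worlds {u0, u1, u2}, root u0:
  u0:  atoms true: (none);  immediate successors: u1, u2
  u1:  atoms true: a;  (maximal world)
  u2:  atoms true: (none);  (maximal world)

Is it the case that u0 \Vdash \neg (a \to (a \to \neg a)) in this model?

u0 \nVdash \neg (a \to (a \to \neg a)) since u2 is accessible from u0 and u2 \Vdash a \to (a \to \neg a).
u2 \Vdash a \to (a \to \neg a) vacuously: no world accessible from u2 forces the antecedent a.

No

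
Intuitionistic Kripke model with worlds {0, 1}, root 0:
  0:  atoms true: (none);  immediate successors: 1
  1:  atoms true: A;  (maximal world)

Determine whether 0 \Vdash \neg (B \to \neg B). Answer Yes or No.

0 \nVdash \neg (B \to \neg B) since 0 is accessible from 0 and 0 \Vdash B \to \neg B.
0 \Vdash B \to \neg B vacuously: no world accessible from 0 forces the antecedent B.

No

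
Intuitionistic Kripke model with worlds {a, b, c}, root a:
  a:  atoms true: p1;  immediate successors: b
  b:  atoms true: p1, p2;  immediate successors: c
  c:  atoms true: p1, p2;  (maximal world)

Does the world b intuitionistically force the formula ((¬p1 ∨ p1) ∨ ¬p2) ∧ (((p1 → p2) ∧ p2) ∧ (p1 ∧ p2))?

Yes

b ⊩ ((¬p1 ∨ p1) ∨ ¬p2) ∧ (((p1 → p2) ∧ p2) ∧ (p1 ∧ p2)) since b forces both conjuncts.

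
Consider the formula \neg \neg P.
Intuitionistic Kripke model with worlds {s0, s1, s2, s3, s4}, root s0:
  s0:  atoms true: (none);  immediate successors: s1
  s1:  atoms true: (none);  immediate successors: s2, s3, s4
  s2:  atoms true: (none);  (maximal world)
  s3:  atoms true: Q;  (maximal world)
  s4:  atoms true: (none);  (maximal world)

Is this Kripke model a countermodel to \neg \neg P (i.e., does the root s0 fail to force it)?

Yes

s0 \nVdash \neg \neg P since s0 is accessible from s0 and s0 \Vdash \neg P.
s0 \Vdash \neg P: no world accessible from s0 forces P.
So the root s0 does not force \neg \neg P; the model is a countermodel.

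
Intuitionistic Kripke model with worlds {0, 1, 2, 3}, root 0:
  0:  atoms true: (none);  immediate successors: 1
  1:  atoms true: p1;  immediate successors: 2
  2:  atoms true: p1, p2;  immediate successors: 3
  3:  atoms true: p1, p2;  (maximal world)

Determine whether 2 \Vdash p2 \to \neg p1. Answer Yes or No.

2 \nVdash p2 \to \neg p1: already at 2 itself, 2 \Vdash p2 but 2 \nVdash \neg p1.
2 \nVdash \neg p1 since 2 is accessible from 2 and 2 \Vdash p1.

No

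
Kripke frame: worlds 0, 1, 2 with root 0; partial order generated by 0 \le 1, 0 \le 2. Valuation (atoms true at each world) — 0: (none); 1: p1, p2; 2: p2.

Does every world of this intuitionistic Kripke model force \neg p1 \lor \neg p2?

Not every world: 0 \nVdash \neg p1 \lor \neg p2.
0 \nVdash \neg p1 \lor \neg p2: neither disjunct is forced at 0.
0 \nVdash \neg p1 since 1 is accessible from 0 and 1 \Vdash p1.

No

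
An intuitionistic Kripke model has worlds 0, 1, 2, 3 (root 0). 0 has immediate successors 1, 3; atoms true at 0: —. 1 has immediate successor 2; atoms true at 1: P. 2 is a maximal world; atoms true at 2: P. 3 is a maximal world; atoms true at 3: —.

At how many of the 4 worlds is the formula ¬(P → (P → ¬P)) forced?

0: does not force it — 0 ⊮ ¬(P → (P → ¬P)) since 3 is accessible from 0 and 3 ⊩ P → (P → ¬P).
1: forces it.
2: forces it.
3: does not force it — 3 ⊮ ¬(P → (P → ¬P)) since 3 is accessible from 3 and 3 ⊩ P → (P → ¬P).
Worlds forcing the formula: {1, 2}.

2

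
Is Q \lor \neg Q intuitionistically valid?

No

This is the law of excluded middle, which is not intuitionistically valid.
A Kripke countermodel: worlds u0, u1; order generated by u0 \le u1; atoms true at each world — u0:{}; u1:{Q}.
u0 \nVdash Q \lor \neg Q: neither disjunct is forced at u0.
u0 lacks atom Q, so u0 \nVdash Q.
So the root u0 does not force the formula.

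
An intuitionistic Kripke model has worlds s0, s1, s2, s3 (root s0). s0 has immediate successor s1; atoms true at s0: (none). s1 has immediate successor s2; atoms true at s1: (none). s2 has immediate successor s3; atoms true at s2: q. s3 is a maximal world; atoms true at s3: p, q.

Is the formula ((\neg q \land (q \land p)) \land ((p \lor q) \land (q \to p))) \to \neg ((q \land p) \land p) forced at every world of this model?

Yes

s0 \Vdash ((\neg q \land (q \land p)) \land ((p \lor q) \land (q \to p))) \to \neg ((q \land p) \land p) vacuously: no world accessible from s0 forces the antecedent (\neg q \land (q \land p)) \land ((p \lor q) \land (q \to p)).
Since the root s0 forces ((\neg q \land (q \land p)) \land ((p \lor q) \land (q \to p))) \to \neg ((q \land p) \land p) and forcing is persistent (monotone upward), every world forces it.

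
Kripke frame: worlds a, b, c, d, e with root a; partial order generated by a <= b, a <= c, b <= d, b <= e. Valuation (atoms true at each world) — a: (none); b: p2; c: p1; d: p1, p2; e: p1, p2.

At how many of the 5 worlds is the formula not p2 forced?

a: does not force it — a does not force not p2 since b is accessible from a and b forces p2.
b: does not force it.
c: forces it.
d: does not force it.
e: does not force it.
Worlds forcing the formula: {c}.

1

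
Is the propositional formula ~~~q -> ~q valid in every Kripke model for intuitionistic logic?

Yes

This is triple-negation reduction, which is intuitionistically derivable.
Assume ~~~q and suppose q. Then ~~q (double-negation introduction), contradicting ~~~q. So ~q.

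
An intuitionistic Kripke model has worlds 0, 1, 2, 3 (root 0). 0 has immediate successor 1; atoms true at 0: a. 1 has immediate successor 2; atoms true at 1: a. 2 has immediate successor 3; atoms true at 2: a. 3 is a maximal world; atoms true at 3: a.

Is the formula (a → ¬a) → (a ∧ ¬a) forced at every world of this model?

0 ⊩ (a → ¬a) → (a ∧ ¬a) vacuously: no world accessible from 0 forces the antecedent a → ¬a.
Since the root 0 forces (a → ¬a) → (a ∧ ¬a) and forcing is persistent (monotone upward), every world forces it.

Yes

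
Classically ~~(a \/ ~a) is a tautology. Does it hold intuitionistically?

This is the double negation of excluded middle, which is intuitionistically derivable.
Assuming ~(a \/ ~a): from a we'd get a \/ ~a, so ~a; but then a \/ ~a again — contradiction. Hence ~~(a \/ ~a).

Yes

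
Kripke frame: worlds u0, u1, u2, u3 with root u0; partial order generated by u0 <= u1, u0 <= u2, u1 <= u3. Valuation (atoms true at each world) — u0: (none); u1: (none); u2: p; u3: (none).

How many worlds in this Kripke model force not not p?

1

u0: does not force it — u0 does not force not not p since u1 is accessible from u0 and u1 forces not p.
u1: does not force it — u1 does not force not not p since u1 is accessible from u1 and u1 forces not p.
u2: forces it.
u3: does not force it — u3 does not force not not p since u3 is accessible from u3 and u3 forces not p.
Worlds forcing the formula: {u2}.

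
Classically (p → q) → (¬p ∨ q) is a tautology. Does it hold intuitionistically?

No

This is the material-implication-as-disjunction principle, which is not intuitionistically valid.
A Kripke countermodel: worlds s0, s1; order generated by s0 ≤ s1; atoms true at each world — s0:{}; s1:{p,q}.
s0 ⊮ (p → q) → (¬p ∨ q): already at s0 itself, s0 ⊩ p → q but s0 ⊮ ¬p ∨ q.
s0 ⊮ ¬p ∨ q: neither disjunct is forced at s0.
s0 ⊮ ¬p since s1 is accessible from s0 and s1 ⊩ p.
So the root s0 does not force the formula.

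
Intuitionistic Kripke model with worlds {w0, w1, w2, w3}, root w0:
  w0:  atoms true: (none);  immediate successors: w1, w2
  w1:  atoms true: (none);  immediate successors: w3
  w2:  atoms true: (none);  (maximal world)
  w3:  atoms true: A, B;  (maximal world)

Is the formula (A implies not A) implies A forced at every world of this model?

No

Not every world: w0 does not force (A implies not A) implies A.
w0 does not force (A implies not A) implies A: at the accessible world w2, w2 forces A implies not A but w2 does not force A.
w2 lacks atom A, so w2 does not force A.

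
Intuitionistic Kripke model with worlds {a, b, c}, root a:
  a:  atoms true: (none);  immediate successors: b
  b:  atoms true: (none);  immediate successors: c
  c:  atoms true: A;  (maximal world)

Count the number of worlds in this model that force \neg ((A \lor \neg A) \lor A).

a: does not force it — a \nVdash \neg ((A \lor \neg A) \lor A) since c is accessible from a and c \Vdash (A \lor \neg A) \lor A.
b: does not force it.
c: does not force it.
Worlds forcing the formula: { }.

0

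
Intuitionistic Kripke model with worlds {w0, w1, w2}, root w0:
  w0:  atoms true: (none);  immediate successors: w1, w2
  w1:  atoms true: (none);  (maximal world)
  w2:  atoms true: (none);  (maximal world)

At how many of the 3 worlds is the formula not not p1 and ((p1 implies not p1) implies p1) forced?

0

w0: does not force it — w0 does not force not not p1 and ((p1 implies not p1) implies p1) since w0 fails not not p1.
w1: does not force it.
w2: does not force it.
Worlds forcing the formula: { }.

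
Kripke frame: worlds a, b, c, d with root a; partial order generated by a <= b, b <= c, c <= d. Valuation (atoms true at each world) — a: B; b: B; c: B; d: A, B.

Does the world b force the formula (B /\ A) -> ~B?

No

b ||-/- (B /\ A) -> ~B: at the accessible world d, d ||- B /\ A but d ||-/- ~B.
d ||-/- ~B since d is accessible from d and d ||- B.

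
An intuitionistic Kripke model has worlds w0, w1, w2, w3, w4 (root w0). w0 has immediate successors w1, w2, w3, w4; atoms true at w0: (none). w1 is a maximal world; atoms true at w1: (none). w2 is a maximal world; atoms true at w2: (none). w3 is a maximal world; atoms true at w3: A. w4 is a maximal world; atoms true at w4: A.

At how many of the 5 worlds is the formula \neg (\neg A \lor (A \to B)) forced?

2

w0: does not force it — w0 \nVdash \neg (\neg A \lor (A \to B)) since w1 is accessible from w0 and w1 \Vdash \neg A \lor (A \to B).
w1: does not force it — w1 \nVdash \neg (\neg A \lor (A \to B)) since w1 is accessible from w1 and w1 \Vdash \neg A \lor (A \to B).
w2: does not force it.
w3: forces it.
w4: forces it.
Worlds forcing the formula: {w3, w4}.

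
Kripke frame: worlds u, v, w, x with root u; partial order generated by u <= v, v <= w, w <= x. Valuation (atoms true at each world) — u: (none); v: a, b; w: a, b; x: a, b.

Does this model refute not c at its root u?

u forces not c: no world accessible from u forces c.
So the root u forces not c; the model is not a countermodel.

No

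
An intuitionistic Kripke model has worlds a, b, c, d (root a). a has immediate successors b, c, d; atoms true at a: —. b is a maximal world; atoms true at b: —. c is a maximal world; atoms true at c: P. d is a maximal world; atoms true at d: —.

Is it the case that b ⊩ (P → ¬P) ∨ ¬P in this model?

Yes

b ⊩ (P → ¬P) ∨ ¬P via the disjunct P → ¬P.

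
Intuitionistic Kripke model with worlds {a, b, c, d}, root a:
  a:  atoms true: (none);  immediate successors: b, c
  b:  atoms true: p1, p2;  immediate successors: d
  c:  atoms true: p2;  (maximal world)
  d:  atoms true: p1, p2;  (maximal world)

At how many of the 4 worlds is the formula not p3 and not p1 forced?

1

a: does not force it — a does not force not p3 and not p1 since a fails not p1.
b: does not force it.
c: forces it.
d: does not force it.
Worlds forcing the formula: {c}.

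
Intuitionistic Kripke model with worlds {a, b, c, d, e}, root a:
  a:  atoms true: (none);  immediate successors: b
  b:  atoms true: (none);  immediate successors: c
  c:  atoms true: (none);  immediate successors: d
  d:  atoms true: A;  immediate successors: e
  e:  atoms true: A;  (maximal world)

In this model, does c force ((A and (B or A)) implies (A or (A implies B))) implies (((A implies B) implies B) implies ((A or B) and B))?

No

c does not force ((A and (B or A)) implies (A or (A implies B))) implies (((A implies B) implies B) implies ((A or B) and B)): already at c itself, c forces (A and (B or A)) implies (A or (A implies B)) but c does not force ((A implies B) implies B) implies ((A or B) and B).
c does not force ((A implies B) implies B) implies ((A or B) and B): already at c itself, c forces (A implies B) implies B but c does not force (A or B) and B.
c does not force (A or B) and B since c fails A or B.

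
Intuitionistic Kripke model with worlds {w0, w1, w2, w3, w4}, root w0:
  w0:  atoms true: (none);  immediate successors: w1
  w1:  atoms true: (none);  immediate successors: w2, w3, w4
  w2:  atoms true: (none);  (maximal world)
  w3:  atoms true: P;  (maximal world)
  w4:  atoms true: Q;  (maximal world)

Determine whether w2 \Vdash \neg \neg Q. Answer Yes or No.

No

w2 \nVdash \neg \neg Q since w2 is accessible from w2 and w2 \Vdash \neg Q.
w2 \Vdash \neg Q: no world accessible from w2 forces Q.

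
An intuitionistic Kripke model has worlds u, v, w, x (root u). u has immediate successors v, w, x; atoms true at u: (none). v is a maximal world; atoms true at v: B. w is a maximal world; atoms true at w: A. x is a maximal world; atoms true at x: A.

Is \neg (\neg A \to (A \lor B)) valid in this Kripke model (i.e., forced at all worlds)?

No

Not every world: u \nVdash \neg (\neg A \to (A \lor B)).
u \nVdash \neg (\neg A \to (A \lor B)) since u is accessible from u and u \Vdash \neg A \to (A \lor B).
u \Vdash \neg A \to (A \lor B): every world accessible from u that forces \neg A (namely v) also forces A \lor B.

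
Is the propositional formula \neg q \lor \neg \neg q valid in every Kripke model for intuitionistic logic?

No

This is the weak law of excluded middle, which is not intuitionistically valid.
A Kripke countermodel: worlds a, b, c; order generated by a \le b, a \le c; atoms true at each world — a:{}; b:{q}; c:{}.
a \nVdash \neg q \lor \neg \neg q: neither disjunct is forced at a.
a \nVdash \neg q since b is accessible from a and b \Vdash q.
So the root a does not force the formula.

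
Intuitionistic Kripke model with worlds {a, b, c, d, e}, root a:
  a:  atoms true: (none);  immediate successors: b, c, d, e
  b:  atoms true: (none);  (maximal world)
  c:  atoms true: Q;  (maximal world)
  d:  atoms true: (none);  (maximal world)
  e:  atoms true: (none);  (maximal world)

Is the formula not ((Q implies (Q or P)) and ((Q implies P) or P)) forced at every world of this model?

Not every world: a does not force not ((Q implies (Q or P)) and ((Q implies P) or P)).
a does not force not ((Q implies (Q or P)) and ((Q implies P) or P)) since b is accessible from a and b forces (Q implies (Q or P)) and ((Q implies P) or P).
b forces (Q implies (Q or P)) and ((Q implies P) or P) since b forces both conjuncts.

No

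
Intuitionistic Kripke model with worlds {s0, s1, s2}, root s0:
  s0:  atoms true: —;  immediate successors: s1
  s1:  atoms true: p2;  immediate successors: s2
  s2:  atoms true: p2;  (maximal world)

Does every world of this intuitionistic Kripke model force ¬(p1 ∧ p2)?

s0 ⊩ ¬(p1 ∧ p2): no world accessible from s0 forces p1 ∧ p2.
Since the root s0 forces ¬(p1 ∧ p2) and forcing is persistent (monotone upward), every world forces it.

Yes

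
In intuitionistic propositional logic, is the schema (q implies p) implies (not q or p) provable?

No

This is the material-implication-as-disjunction principle, which is not intuitionistically valid.
A Kripke countermodel: worlds 0, 1; order generated by 0 <= 1; atoms true at each world — 0:{}; 1:{p,q}.
0 does not force (q implies p) implies (not q or p): already at 0 itself, 0 forces q implies p but 0 does not force not q or p.
0 does not force not q or p: neither disjunct is forced at 0.
0 does not force not q since 1 is accessible from 0 and 1 forces q.
So the root 0 does not force the formula.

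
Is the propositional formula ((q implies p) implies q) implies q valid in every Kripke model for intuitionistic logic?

No

This is Peirce's law, which is not intuitionistically valid.
A Kripke countermodel: worlds u0, u1; order generated by u0 <= u1; atoms true at each world — u0:{}; u1:{q}.
u0 does not force ((q implies p) implies q) implies q: already at u0 itself, u0 forces (q implies p) implies q but u0 does not force q.
u0 lacks atom q, so u0 does not force q.
So the root u0 does not force the formula.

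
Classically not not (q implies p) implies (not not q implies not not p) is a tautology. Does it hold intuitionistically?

This is the distribution of double negation over implication, which is intuitionistically derivable.
Assume not not (q implies p) and not not q; suppose not p. Then q implies p would give not q (by contraposition), contradicting not not q; so not (q implies p), contradicting not not (q implies p). Hence not not p.

Yes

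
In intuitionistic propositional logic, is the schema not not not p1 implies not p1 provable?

Yes

This is triple-negation reduction, which is intuitionistically derivable.
Assume not not not p1 and suppose p1. Then not not p1 (double-negation introduction), contradicting not not not p1. So not p1.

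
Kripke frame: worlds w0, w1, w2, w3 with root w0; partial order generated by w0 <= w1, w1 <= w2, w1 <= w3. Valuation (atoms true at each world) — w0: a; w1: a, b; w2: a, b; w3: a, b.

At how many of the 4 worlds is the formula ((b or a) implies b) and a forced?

3

w0: does not force it — w0 does not force ((b or a) implies b) and a since w0 fails (b or a) implies b.
w1: forces it.
w2: forces it.
w3: forces it.
Worlds forcing the formula: {w1, w2, w3}.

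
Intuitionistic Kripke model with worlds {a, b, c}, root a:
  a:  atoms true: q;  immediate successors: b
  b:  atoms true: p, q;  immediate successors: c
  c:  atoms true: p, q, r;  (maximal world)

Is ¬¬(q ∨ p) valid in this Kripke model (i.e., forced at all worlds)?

a ⊩ ¬¬(q ∨ p): no world accessible from a forces ¬(q ∨ p).
Since the root a forces ¬¬(q ∨ p) and forcing is persistent (monotone upward), every world forces it.

Yes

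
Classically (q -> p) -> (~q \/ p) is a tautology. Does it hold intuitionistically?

This is the material-implication-as-disjunction principle, which is not intuitionistically valid.
A Kripke countermodel: worlds w0, w1; order generated by w0 <= w1; atoms true at each world — w0:{}; w1:{p,q}.
w0 ||-/- (q -> p) -> (~q \/ p): already at w0 itself, w0 ||- q -> p but w0 ||-/- ~q \/ p.
w0 ||-/- ~q \/ p: neither disjunct is forced at w0.
w0 ||-/- ~q since w1 is accessible from w0 and w1 ||- q.
So the root w0 does not force the formula.

No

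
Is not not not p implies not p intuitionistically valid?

This is triple-negation reduction, which is intuitionistically derivable.
Assume not not not p and suppose p. Then not not p (double-negation introduction), contradicting not not not p. So not p.

Yes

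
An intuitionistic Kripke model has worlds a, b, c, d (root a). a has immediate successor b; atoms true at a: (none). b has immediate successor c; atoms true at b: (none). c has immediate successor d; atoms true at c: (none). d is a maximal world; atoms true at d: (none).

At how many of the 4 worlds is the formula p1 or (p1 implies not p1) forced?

4

a: forces it.
b: forces it.
c: forces it.
d: forces it.
Worlds forcing the formula: {a, b, c, d}.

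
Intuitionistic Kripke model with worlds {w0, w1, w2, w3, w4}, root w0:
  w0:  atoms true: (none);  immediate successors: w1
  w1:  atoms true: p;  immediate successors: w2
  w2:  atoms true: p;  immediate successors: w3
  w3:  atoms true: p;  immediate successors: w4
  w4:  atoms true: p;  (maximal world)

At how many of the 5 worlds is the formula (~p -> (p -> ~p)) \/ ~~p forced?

5

w0: forces it.
w1: forces it.
w2: forces it.
w3: forces it.
w4: forces it.
Worlds forcing the formula: {w0, w1, w2, w3, w4}.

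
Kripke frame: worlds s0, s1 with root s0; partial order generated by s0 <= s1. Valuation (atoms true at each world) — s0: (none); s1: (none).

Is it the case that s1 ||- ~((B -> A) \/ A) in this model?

s1 ||-/- ~((B -> A) \/ A) since s1 is accessible from s1 and s1 ||- (B -> A) \/ A.
s1 ||- (B -> A) \/ A via the disjunct B -> A.

No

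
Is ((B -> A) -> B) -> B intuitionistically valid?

No

This is Peirce's law, which is not intuitionistically valid.
A Kripke countermodel: worlds 0, 1; order generated by 0 <= 1; atoms true at each world — 0:{}; 1:{B}.
0 ||-/- ((B -> A) -> B) -> B: already at 0 itself, 0 ||- (B -> A) -> B but 0 ||-/- B.
0 lacks atom B, so 0 ||-/- B.
So the root 0 does not force the formula.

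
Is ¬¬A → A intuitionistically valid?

No

This is double-negation elimination, which is not intuitionistically valid.
A Kripke countermodel: worlds a, b; order generated by a ≤ b; atoms true at each world — a:{}; b:{A}.
a ⊮ ¬¬A → A: already at a itself, a ⊩ ¬¬A but a ⊮ A.
a lacks atom A, so a ⊮ A.
So the root a does not force the formula.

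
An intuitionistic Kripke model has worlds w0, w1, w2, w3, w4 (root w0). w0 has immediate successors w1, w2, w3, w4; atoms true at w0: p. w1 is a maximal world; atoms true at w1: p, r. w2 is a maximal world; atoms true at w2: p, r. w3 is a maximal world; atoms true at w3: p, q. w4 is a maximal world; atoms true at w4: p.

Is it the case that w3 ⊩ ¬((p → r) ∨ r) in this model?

w3 ⊩ ¬((p → r) ∨ r): no world accessible from w3 forces (p → r) ∨ r.

Yes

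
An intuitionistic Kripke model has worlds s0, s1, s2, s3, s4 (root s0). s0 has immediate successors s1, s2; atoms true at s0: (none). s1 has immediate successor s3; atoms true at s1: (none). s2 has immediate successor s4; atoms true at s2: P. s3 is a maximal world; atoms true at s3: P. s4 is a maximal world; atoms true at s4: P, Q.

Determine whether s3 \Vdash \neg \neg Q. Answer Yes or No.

s3 \nVdash \neg \neg Q since s3 is accessible from s3 and s3 \Vdash \neg Q.
s3 \Vdash \neg Q: no world accessible from s3 forces Q.

No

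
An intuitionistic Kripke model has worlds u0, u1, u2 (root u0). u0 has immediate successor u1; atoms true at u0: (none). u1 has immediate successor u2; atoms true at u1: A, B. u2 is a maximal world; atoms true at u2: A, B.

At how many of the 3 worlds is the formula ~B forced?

u0: does not force it — u0 ||-/- ~B since u1 is accessible from u0 and u1 ||- B.
u1: does not force it.
u2: does not force it.
Worlds forcing the formula: { }.

0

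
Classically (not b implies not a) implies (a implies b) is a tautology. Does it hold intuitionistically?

No

This is the converse of contraposition, which is not intuitionistically valid.
A Kripke countermodel: worlds 0, 1; order generated by 0 <= 1; atoms true at each world — 0:{a}; 1:{a,b}.
0 does not force (not b implies not a) implies (a implies b): already at 0 itself, 0 forces not b implies not a but 0 does not force a implies b.
0 does not force a implies b: already at 0 itself, 0 forces a but 0 does not force b.
0 lacks atom b, so 0 does not force b.
So the root 0 does not force the formula.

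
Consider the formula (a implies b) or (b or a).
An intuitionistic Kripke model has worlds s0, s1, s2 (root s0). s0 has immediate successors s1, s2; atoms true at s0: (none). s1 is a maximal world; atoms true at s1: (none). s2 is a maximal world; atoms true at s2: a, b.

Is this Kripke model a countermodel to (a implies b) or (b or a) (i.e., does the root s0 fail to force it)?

No

s0 forces (a implies b) or (b or a) via the disjunct a implies b.
So the root s0 forces (a implies b) or (b or a); the model is not a countermodel.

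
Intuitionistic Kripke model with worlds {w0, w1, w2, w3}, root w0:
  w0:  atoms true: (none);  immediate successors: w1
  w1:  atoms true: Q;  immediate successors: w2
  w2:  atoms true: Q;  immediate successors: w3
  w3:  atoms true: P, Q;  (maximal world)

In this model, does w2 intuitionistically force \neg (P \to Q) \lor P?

No

w2 \nVdash \neg (P \to Q) \lor P: neither disjunct is forced at w2.
w2 \nVdash \neg (P \to Q) since w2 is accessible from w2 and w2 \Vdash P \to Q.
w2 \Vdash P \to Q: every world accessible from w2 that forces P (namely w3) also forces Q.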